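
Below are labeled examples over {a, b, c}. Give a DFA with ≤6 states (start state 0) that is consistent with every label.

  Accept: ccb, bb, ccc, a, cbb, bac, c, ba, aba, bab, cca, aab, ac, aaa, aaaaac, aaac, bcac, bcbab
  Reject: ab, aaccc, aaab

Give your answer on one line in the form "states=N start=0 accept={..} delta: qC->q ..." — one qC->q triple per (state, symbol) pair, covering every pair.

Grow the machine one transition at a time. Run the examples from 0; the earliest place one falls off (shortest prefix, ties alphabetical) gets sent to the lowest-numbered state that keeps every Accept/Reject pair distinguishable — a pair clashes when both reach the same state with identical unread suffix — and to a fresh state only if none does.
a: 0a undefined. 0a->0: no, ccc/aaccc meet in 0 with "ccc" left. Open state 1: 0a->1.
b: 0b undefined. 0b->0: no, bab/ab meet in 1 with "b" left. 0b->1: no, bb/ab meet in 1 with "b" left. Open state 2: 0b->2.
c: 0c undefined. 0c->0: ok.
aa: 1a undefined. 1a->0: no, ccc/aaccc meet in 0. 1a->1: no, aab/ab meet in 1 with "b" left. 1a->2: no, bab/aaab meet in 2 with "ab" left. Open state 3: 1a->3.
ab: 1b undefined. 1b->0: no, ccc/ab meet in 0. 1b->1: no, a/ab meet in 1. 1b->2: no, ccb/ab meet in 2. 1b->3: ok.
ac: 1c undefined. 1c->0: ok.
ba: 2a undefined. 2a->0: ok.
bb: 2b undefined. 2b->0: ok.
bc: 2c undefined. 2c->0: ok.
aaa: 3a undefined. 3a->0: no, ccb/aaab meet in 2. 3a->1: ok.
aab: 3b undefined. 3b->0: ok.
aac: 3c undefined. 3c->0: no, bb/aaccc meet in 0. 3c->1: no, bb/aaccc meet in 0. 3c->2: no, bb/aaccc meet in 0. 3c->3: ok.
All examples now run through 4 states with every (state, symbol) defined. Accept strings end in {0,1,2}, Reject strings end in {3}; accept={0,1,2}.

states=4 start=0 accept={0,1,2} delta: 0a->1 0b->2 0c->0 1a->3 1b->3 1c->0 2a->0 2b->0 2c->0 3a->1 3b->0 3c->3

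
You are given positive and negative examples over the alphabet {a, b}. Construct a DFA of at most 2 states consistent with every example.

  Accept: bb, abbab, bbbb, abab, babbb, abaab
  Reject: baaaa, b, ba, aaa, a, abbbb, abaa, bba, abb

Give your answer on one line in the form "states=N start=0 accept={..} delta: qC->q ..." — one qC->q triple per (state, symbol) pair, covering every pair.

states=2 start=0 accept={0} delta: 0a->1 0b->1 1a->1 1b->0

Fold the examples into a partial DFA from state 0: repeatedly fix the first undefined (state, symbol) met by the shortest-then-alphabetical prefix, trying targets in increasing order and rejecting any under which an Accept and a Reject string meet in one state with the same remainder; add a state when all current targets are rejected. Accepting states are where Accept strings end.
a: 0a undefined. 0a->0: no, bb/abb meet in 0 with "bb" left. Open state 1: 0a->1.
b: 0b undefined. 0b->0: no, bb/b meet in 0. 0b->1: ok.
aa: 1a undefined. 1a->0: no, babbb/abb meet in 1 with "bb" left. 1a->1: ok.
ab: 1b undefined. 1b->0: ok.
All examples now run through 2 states with every (state, symbol) defined. Accept strings end in {0}, Reject strings end in {1}; accept={0}.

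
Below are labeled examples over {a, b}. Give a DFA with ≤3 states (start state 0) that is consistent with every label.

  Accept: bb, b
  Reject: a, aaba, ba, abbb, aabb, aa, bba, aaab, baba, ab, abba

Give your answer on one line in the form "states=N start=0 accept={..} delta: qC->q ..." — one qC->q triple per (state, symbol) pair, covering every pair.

Fold the examples into a partial DFA from state 0: repeatedly fix the first undefined (state, symbol) met by the shortest-then-alphabetical prefix, trying targets in increasing order and rejecting any under which an Accept and a Reject string meet in one state with the same remainder; add a state when all current targets are rejected. Accepting states are where Accept strings end.
a: 0a undefined. 0a->0: no, bb/aabb meet in 0 with "bb" left. Open state 1: 0a->1.
b: 0b undefined. 0b->0: ok.
aa: 1a undefined. 1a->0: no, bb/aabb meet in 0. 1a->1: ok.
ab: 1b undefined. 1b->0: no, bb/abbb meet in 0. 1b->1: ok.
All examples now run through 2 states with every (state, symbol) defined. Accept strings end in {0}, Reject strings end in {1}; accept={0}.

states=2 start=0 accept={0} delta: 0a->1 0b->0 1a->1 1b->1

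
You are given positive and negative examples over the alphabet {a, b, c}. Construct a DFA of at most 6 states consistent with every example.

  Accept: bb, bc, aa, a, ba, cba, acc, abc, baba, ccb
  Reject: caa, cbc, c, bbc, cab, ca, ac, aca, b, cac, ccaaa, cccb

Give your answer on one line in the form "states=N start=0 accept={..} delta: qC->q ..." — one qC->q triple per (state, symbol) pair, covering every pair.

states=5 start=0 accept={0,4} delta: 0a->0 0b->1 0c->2 1a->0 1b->0 1c->0 2a->3 2b->0 2c->4 3a->1 3b->1 3c->1 4a->2 4b->0 4c->0

State merging on the prefix tree: take the shortest (then alphabetical) example prefix whose next move is undefined and point that move at state 0, else 1, else 2, ...; a target is out if some Accept/Reject pair would then sit in one state with the same input left (inseparable). If every existing state is out, open a new one.
a: 0a undefined. 0a->0: ok.
b: 0b undefined. 0b->0: no, bb/b meet in 0. Open state 1: 0b->1.
c: 0c undefined. 0c->0: no, bc/cbc meet in 1 with "c" left. 0c->1: no, ba/ca meet in 1 with "a" left. Open state 2: 0c->2.
ba: 1a undefined. 1a->0: ok.
bb: 1b undefined. 1b->0: ok.
bc: 1c undefined. 1c->0: ok.
ca: 2a undefined. 2a->0: no, bb/caa meet in 0. 2a->1: no, bb/caa meet in 0. 2a->2: no, acc/cac meet in 2 with "c" left. Open state 3: 2a->3.
cb: 2b undefined. 2b->0: ok.
cc: 2c undefined. 2c->0: no, bb/ccaaa meet in 0. 2c->1: no, bb/ccaaa meet in 0. 2c->2: no, bb/cccb meet in 0. 2c->3: no, acc/ca meet in 3. Open state 4: 2c->4.
caa: 3a undefined. 3a->0: no, bb/caa meet in 0. 3a->1: ok.
cab: 3b undefined. 3b->0: no, bb/cab meet in 0. 3b->1: ok.
cac: 3c undefined. 3c->0: no, bb/cac meet in 0. 3c->1: ok.
cca: 4a undefined. 4a->0: no, bb/ccaaa meet in 0. 4a->1: no, bb/ccaaa meet in 0. 4a->2: ok.
ccb: 4b undefined. 4b->0: ok.
ccc: 4c undefined. 4c->0: ok.
All examples now run through 5 states with every (state, symbol) defined. Accept strings end in {0,4}, Reject strings end in {1,2,3}; accept={0,4}.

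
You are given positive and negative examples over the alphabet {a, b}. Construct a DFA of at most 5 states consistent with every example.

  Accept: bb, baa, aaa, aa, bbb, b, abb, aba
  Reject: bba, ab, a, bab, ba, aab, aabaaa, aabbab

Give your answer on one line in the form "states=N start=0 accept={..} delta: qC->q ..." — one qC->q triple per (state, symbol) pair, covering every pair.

Grow the machine one transition at a time. Run the examples from 0; the earliest place one falls off (shortest prefix, ties alphabetical) gets sent to the lowest-numbered state that keeps every Accept/Reject pair distinguishable — a pair clashes when both reach the same state with identical unread suffix — and to a fresh state only if none does.
a: 0a undefined. 0a->0: no, aaa/a meet in 0. Open state 1: 0a->1.
b: 0b undefined. 0b->0: ok.
aa: 1a undefined. 1a->0: no, bb/aab meet in 0. 1a->1: no, baa/bba meet in 1. Open state 2: 1a->2.
ab: 1b undefined. 1b->0: no, bb/ab meet in 0. 1b->1: no, abb/bba meet in 1. 1b->2: no, baa/ab meet in 2. Open state 3: 1b->3.
aaa: 2a undefined. 2a->0: ok.
aab: 2b undefined. 2b->0: no, bb/aab meet in 0. 2b->1: ok.
aba: 3a undefined. 3a->0: no, bb/aabbab meet in 0. 3a->1: no, aba/bba meet in 1. 3a->2: ok.
abb: 3b undefined. 3b->0: ok.
All examples now run through 4 states with every (state, symbol) defined. Accept strings end in {0,2}, Reject strings end in {1,3}; accept={0,2}.

states=4 start=0 accept={0,2} delta: 0a->1 0b->0 1a->2 1b->3 2a->0 2b->1 3a->2 3b->0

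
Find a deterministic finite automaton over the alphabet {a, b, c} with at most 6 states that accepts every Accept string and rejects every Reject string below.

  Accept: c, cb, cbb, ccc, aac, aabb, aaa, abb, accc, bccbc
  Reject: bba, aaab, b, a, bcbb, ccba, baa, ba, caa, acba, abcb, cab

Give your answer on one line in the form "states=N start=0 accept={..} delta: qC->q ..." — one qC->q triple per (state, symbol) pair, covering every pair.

states=5 start=0 accept={3,4} delta: 0a->1 0b->2 0c->3 1a->3 1b->2 1c->0 2a->0 2b->4 2c->4 3a->4 3b->3 3c->4 4a->0 4b->0 4c->3

Fold the examples into a partial DFA from state 0: repeatedly fix the first undefined (state, symbol) met by the shortest-then-alphabetical prefix, trying targets in increasing order and rejecting any under which an Accept and a Reject string meet in one state with the same remainder; add a state when all current targets are rejected. Accepting states are where Accept strings end.
a: 0a undefined. 0a->0: no, aaa/a meet in 0. Open state 1: 0a->1.
b: 0b undefined. 0b->0: no, cbb/bcbb meet in 0 with "cbb" left. 0b->1: no, aaa/baa meet in 1 with "aa" left. Open state 2: 0b->2.
c: 0c undefined. 0c->0: no, cb/b meet in 2. 0c->1: no, c/a meet in 1. 0c->2: no, c/b meet in 2. Open state 3: 0c->3.
aa: 1a undefined. 1a->0: no, aaa/a meet in 1. 1a->1: no, aaa/a meet in 1. 1a->2: no, aaa/ba meet in 2 with "a" left. 1a->3: ok.
ab: 1b undefined. 1b->0: no, cb/abcb meet in 3 with "b" left. 1b->1: no, abb/a meet in 1. 1b->2: ok.
ac: 1c undefined. 1c->0: ok.
ba: 2a undefined. 2a->0: ok.
bb: 2b undefined. 2b->0: no, abb/ba meet in 0. 2b->1: no, c/bba meet in 3. 2b->2: no, abb/b meet in 2. 2b->3: no, aaa/bba meet in 3 with "a" left. Open state 4: 2b->4.
bc: 2c undefined. 2c->0: no, abb/bcbb meet in 4. 2c->1: no, abb/bcbb meet in 4. 2c->2: no, abb/abcb meet in 4. 2c->3: no, cb/abcb meet in 3 with "b" left. 2c->4: ok.
ca: 3a undefined. 3a->0: no, aaa/ba meet in 0. 3a->1: no, c/caa meet in 3. 3a->2: no, aaa/b meet in 2. 3a->3: no, c/caa meet in 3. 3a->4: ok.
cb: 3b undefined. 3b->0: no, cb/ba meet in 0. 3b->1: no, cb/a meet in 1. 3b->2: no, cb/b meet in 2. 3b->3: ok.
cc: 3c undefined. 3c->0: no, aac/ccba meet in 0. 3c->1: no, ccc/ccba meet in 0. 3c->2: no, aac/b meet in 2. 3c->3: no, aaa/ccba meet in 4. 3c->4: ok.
bba: 4a undefined. 4a->0: ok.
bcb: 4b undefined. 4b->0: ok.
bcc: 4c undefined. 4c->0: no, ccc/bba meet in 0. 4c->1: no, ccc/a meet in 1. 4c->2: no, ccc/b meet in 2. 4c->3: ok.
All examples now run through 5 states with every (state, symbol) defined. Accept strings end in {3,4}, Reject strings end in {0,1,2}; accept={3,4}.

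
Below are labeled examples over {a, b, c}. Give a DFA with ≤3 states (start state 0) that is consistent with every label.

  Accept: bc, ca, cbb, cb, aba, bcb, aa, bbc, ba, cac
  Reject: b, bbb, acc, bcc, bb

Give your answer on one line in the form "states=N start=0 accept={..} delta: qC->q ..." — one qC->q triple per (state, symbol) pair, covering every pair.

states=3 start=0 accept={0,2} delta: 0a->0 0b->1 0c->2 1a->0 1b->1 1c->2 2a->0 2b->2 2c->1

Fold the examples into a partial DFA from state 0: repeatedly fix the first undefined (state, symbol) met by the shortest-then-alphabetical prefix, trying targets in increasing order and rejecting any under which an Accept and a Reject string meet in one state with the same remainder; add a state when all current targets are rejected. Accepting states are where Accept strings end.
a: 0a undefined. 0a->0: ok.
b: 0b undefined. 0b->0: no, aba/b meet in 0. Open state 1: 0b->1.
c: 0c undefined. 0c->0: no, ca/acc meet in 0. 0c->1: no, bc/acc meet in 1 with "c" left. Open state 2: 0c->2.
ba: 1a undefined. 1a->0: ok.
bb: 1b undefined. 1b->0: no, aba/bb meet in 0. 1b->1: ok.
bc: 1c undefined. 1c->0: no, bcb/b meet in 1. 1c->1: no, bc/b meet in 1. 1c->2: ok.
ca: 2a undefined. 2a->0: ok.
cb: 2b undefined. 2b->0: no, cbb/b meet in 1. 2b->1: no, cbb/b meet in 1. 2b->2: ok.
acc: 2c undefined. 2c->0: no, ca/acc meet in 0. 2c->1: ok.
All examples now run through 3 states with every (state, symbol) defined. Accept strings end in {0,2}, Reject strings end in {1}; accept={0,2}.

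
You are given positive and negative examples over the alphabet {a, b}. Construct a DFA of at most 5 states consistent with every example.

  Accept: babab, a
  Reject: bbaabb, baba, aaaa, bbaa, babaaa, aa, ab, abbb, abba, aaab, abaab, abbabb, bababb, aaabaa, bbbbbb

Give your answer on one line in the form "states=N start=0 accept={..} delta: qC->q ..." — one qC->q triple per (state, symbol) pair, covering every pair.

Fold the examples into a partial DFA from state 0: repeatedly fix the first undefined (state, symbol) met by the shortest-then-alphabetical prefix, trying targets in increasing order and rejecting any under which an Accept and a Reject string meet in one state with the same remainder; add a state when all current targets are rejected. Accepting states are where Accept strings end.
a: 0a undefined. 0a->0: no, a/aaaa meet in 0. Open state 1: 0a->1.
b: 0b undefined. 0b->0: ok.
aa: 1a undefined. 1a->0: ok.
ab: 1b undefined. 1b->0: no, babab/bbaabb meet in 0. 1b->1: no, babab/bbaabb meet in 0. Open state 2: 1b->2.
aba: 2a undefined. 2a->0: no, babab/bbaabb meet in 0. 2a->1: no, babab/ab meet in 2. 2a->2: no, babab/abaab meet in 2 with "b" left. Open state 3: 2a->3.
abb: 2b undefined. 2b->0: no, a/abba meet in 1. 2b->1: ok.
abaa: 3a undefined. 3a->0: no, a/babaaa meet in 1. 3a->1: no, a/aaabaa meet in 1. 3a->2: no, a/abaab meet in 1. 3a->3: no, babab/abaab meet in 3 with "b" left. Open state 4: 3a->4.
abaab: 4b undefined. 4b->0: ok.
babab: 3b undefined. 3b->0: no, babab/bbaabb meet in 0. 3b->1: ok.
babaaa: 4a undefined. 4a->0: ok.
All examples now run through 5 states with every (state, symbol) defined. Accept strings end in {1}, Reject strings end in {0,2,3,4}; accept={1}.

states=5 start=0 accept={1} delta: 0a->1 0b->0 1a->0 1b->2 2a->3 2b->1 3a->4 3b->1 4a->0 4b->0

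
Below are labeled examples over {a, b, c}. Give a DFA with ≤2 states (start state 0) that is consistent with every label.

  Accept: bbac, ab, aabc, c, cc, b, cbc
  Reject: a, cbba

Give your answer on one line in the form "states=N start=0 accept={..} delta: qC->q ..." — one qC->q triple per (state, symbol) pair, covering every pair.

Grow the machine one transition at a time. Run the examples from 0; the earliest place one falls off (shortest prefix, ties alphabetical) gets sent to the lowest-numbered state that keeps every Accept/Reject pair distinguishable — a pair clashes when both reach the same state with identical unread suffix — and to a fresh state only if none does.
a: 0a undefined. 0a->0: ok.
b: 0b undefined. 0b->0: no, ab/a meet in 0. Open state 1: 0b->1.
c: 0c undefined. 0c->0: no, c/a meet in 0. 0c->1: ok.
bb: 1b undefined. 1b->0: ok.
cc: 1c undefined. 1c->0: no, aabc/a meet in 0. 1c->1: ok.
cbba: 1a undefined. 1a->0: ok.
All examples now run through 2 states with every (state, symbol) defined. Accept strings end in {1}, Reject strings end in {0}; accept={1}.

states=2 start=0 accept={1} delta: 0a->0 0b->1 0c->1 1a->0 1b->0 1c->1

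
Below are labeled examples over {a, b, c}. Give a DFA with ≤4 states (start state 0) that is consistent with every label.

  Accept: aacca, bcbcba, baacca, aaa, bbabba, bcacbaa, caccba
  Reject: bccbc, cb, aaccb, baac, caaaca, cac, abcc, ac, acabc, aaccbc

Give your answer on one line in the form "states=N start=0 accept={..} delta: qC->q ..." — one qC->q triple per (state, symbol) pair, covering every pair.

states=4 start=0 accept={0,2} delta: 0a->0 0b->0 0c->1 1a->2 1b->1 1c->1 2a->1 2b->0 2c->3 3a->1 3b->0 3c->0

State merging on the prefix tree: take the shortest (then alphabetical) example prefix whose next move is undefined and point that move at state 0, else 1, else 2, ...; a target is out if some Accept/Reject pair would then sit in one state with the same input left (inseparable). If every existing state is out, open a new one.
a: 0a undefined. 0a->0: ok.
b: 0b undefined. 0b->0: ok.
c: 0c undefined. 0c->0: no, aacca/bccbc meet in 0. Open state 1: 0c->1.
ca: 1a undefined. 1a->0: no, aaa/caaaca meet in 0. 1a->1: no, aacca/caaaca meet in 1 with "ca" left. Open state 2: 1a->2.
cb: 1b undefined. 1b->0: no, bcbcba/cb meet in 0. 1b->1: ok.
bcc: 1c undefined. 1c->0: no, aacca/aaccb meet in 0. 1c->1: ok.
caa: 2a undefined. 2a->0: no, aacca/caaaca meet in 2. 2a->1: ok.
cac: 2c undefined. 2c->0: no, aaa/caaaca meet in 0. 2c->1: no, aacca/caaaca meet in 2. 2c->2: no, aacca/cac meet in 2. Open state 3: 2c->3.
acab: 2b undefined. 2b->0: ok.
cacc: 3c undefined. 3c->0: ok.
bcacb: 3b undefined. 3b->0: ok.
caaaca: 3a undefined. 3a->0: no, aaa/caaaca meet in 0. 3a->1: ok.
All examples now run through 4 states with every (state, symbol) defined. Accept strings end in {0,2}, Reject strings end in {1,3}; accept={0,2}.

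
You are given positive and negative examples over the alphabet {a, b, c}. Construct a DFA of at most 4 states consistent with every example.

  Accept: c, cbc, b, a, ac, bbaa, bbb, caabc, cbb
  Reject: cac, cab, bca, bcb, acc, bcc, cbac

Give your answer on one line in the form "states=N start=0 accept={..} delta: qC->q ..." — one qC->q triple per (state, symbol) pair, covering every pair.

states=4 start=0 accept={0,1} delta: 0a->0 0b->0 0c->1 1a->2 1b->3 1c->2 2a->0 2b->2 2c->2 3a->1 3b->0 3c->0

State merging on the prefix tree: take the shortest (then alphabetical) example prefix whose next move is undefined and point that move at state 0, else 1, else 2, ...; a target is out if some Accept/Reject pair would then sit in one state with the same input left (inseparable). If every existing state is out, open a new one.
a: 0a undefined. 0a->0: ok.
b: 0b undefined. 0b->0: ok.
c: 0c undefined. 0c->0: no, c/cac meet in 0. Open state 1: 0c->1.
ca: 1a undefined. 1a->0: no, c/cac meet in 1. 1a->1: no, c/bca meet in 1. Open state 2: 1a->2.
cb: 1b undefined. 1b->0: no, c/cbac meet in 1. 1b->1: no, c/bcb meet in 1. 1b->2: no, cbc/cac meet in 2 with "c" left. Open state 3: 1b->3.
acc: 1c undefined. 1c->0: no, b/acc meet in 0. 1c->1: no, c/acc meet in 1. 1c->2: ok.
caa: 2a undefined. 2a->0: ok.
cab: 2b undefined. 2b->0: no, b/cab meet in 0. 2b->1: no, c/cab meet in 1. 2b->2: ok.
cac: 2c undefined. 2c->0: no, b/cac meet in 0. 2c->1: no, c/cac meet in 1. 2c->2: ok.
cba: 3a undefined. 3a->0: no, c/cbac meet in 1. 3a->1: ok.
cbb: 3b undefined. 3b->0: ok.
cbc: 3c undefined. 3c->0: ok.
All examples now run through 4 states with every (state, symbol) defined. Accept strings end in {0,1}, Reject strings end in {2,3}; accept={0,1}.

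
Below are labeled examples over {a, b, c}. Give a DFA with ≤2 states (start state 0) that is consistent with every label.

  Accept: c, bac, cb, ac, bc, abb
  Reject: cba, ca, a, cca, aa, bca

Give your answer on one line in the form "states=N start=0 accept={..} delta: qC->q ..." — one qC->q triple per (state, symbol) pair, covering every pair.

Fold the examples into a partial DFA from state 0: repeatedly fix the first undefined (state, symbol) met by the shortest-then-alphabetical prefix, trying targets in increasing order and rejecting any under which an Accept and a Reject string meet in one state with the same remainder; add a state when all current targets are rejected. Accepting states are where Accept strings end.
a: 0a undefined. 0a->0: ok.
b: 0b undefined. 0b->0: no, abb/a meet in 0. Open state 1: 0b->1.
c: 0c undefined. 0c->0: no, c/ca meet in 0. 0c->1: ok.
ba: 1a undefined. 1a->0: ok.
bc: 1c undefined. 1c->0: no, bc/ca meet in 0. 1c->1: ok.
cb: 1b undefined. 1b->0: no, cb/cba meet in 0. 1b->1: ok.
All examples now run through 2 states with every (state, symbol) defined. Accept strings end in {1}, Reject strings end in {0}; accept={1}.

states=2 start=0 accept={1} delta: 0a->0 0b->1 0c->1 1a->0 1b->1 1c->1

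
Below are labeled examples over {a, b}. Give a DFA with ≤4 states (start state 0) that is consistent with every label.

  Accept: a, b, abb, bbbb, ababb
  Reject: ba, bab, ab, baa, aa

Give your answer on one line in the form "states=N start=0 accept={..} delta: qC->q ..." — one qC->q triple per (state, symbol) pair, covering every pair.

Grow the machine one transition at a time. Run the examples from 0; the earliest place one falls off (shortest prefix, ties alphabetical) gets sent to the lowest-numbered state that keeps every Accept/Reject pair distinguishable — a pair clashes when both reach the same state with identical unread suffix — and to a fresh state only if none does.
a: 0a undefined. 0a->0: no, a/aa meet in 0. Open state 1: 0a->1.
b: 0b undefined. 0b->0: no, a/ba meet in 1. 0b->1: ok.
aa: 1a undefined. 1a->0: no, a/bab meet in 1. 1a->1: no, a/ba meet in 1. Open state 2: 1a->2.
ab: 1b undefined. 1b->0: no, bbbb/ab meet in 0. 1b->1: no, a/ab meet in 1. 1b->2: no, abb/bab meet in 2 with "b" left. Open state 3: 1b->3.
aba: 3a undefined. 3a->0: no, ababb/ab meet in 3. 3a->1: ok.
abb: 3b undefined. 3b->0: ok.
baa: 2a undefined. 2a->0: no, abb/baa meet in 0. 2a->1: no, a/baa meet in 1. 2a->2: ok.
bab: 2b undefined. 2b->0: no, abb/bab meet in 0. 2b->1: no, a/bab meet in 1. 2b->2: ok.
All examples now run through 4 states with every (state, symbol) defined. Accept strings end in {0,1}, Reject strings end in {2,3}; accept={0,1}.

states=4 start=0 accept={0,1} delta: 0a->1 0b->1 1a->2 1b->3 2a->2 2b->2 3a->1 3b->0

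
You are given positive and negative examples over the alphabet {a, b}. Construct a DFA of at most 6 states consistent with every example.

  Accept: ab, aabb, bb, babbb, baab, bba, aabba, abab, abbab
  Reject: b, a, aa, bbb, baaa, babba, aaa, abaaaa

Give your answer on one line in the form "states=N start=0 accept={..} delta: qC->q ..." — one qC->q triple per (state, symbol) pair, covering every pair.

states=5 start=0 accept={3,4} delta: 0a->1 0b->2 1a->0 1b->3 2a->2 2b->3 3a->4 3b->2 4a->0 4b->3

Grow the machine one transition at a time. Run the examples from 0; the earliest place one falls off (shortest prefix, ties alphabetical) gets sent to the lowest-numbered state that keeps every Accept/Reject pair distinguishable — a pair clashes when both reach the same state with identical unread suffix — and to a fresh state only if none does.
a: 0a undefined. 0a->0: no, ab/b meet in 0 with "b" left. Open state 1: 0a->1.
b: 0b undefined. 0b->0: no, bb/b meet in 0. 0b->1: no, aabba/babba meet in 1 with "abba" left. Open state 2: 0b->2.
aa: 1a undefined. 1a->0: ok.
ab: 1b undefined. 1b->0: no, ab/aa meet in 0. 1b->1: no, ab/a meet in 1. 1b->2: no, ab/b meet in 2. Open state 3: 1b->3.
ba: 2a undefined. 2a->0: no, babbb/bbb meet in 2 with "bb" left. 2a->1: no, baab/b meet in 2. 2a->2: ok.
bb: 2b undefined. 2b->0: no, aabb/aa meet in 0. 2b->1: no, ab/bbb meet in 3. 2b->2: no, aabb/b meet in 2. 2b->3: ok.
aba: 3a undefined. 3a->0: no, bba/aa meet in 0. 3a->1: no, bba/a meet in 1. 3a->2: no, bba/b meet in 2. 3a->3: no, ab/abaaaa meet in 3. Open state 4: 3a->4.
abb: 3b undefined. 3b->0: no, babbb/b meet in 2. 3b->1: no, abbab/b meet in 2. 3b->2: ok.
abaa: 4a undefined. 4a->0: ok.
abab: 4b undefined. 4b->0: no, abab/aa meet in 0. 4b->1: no, abab/a meet in 1. 4b->2: no, abab/b meet in 2. 4b->3: ok.
All examples now run through 5 states with every (state, symbol) defined. Accept strings end in {3,4}, Reject strings end in {0,1,2}; accept={3,4}.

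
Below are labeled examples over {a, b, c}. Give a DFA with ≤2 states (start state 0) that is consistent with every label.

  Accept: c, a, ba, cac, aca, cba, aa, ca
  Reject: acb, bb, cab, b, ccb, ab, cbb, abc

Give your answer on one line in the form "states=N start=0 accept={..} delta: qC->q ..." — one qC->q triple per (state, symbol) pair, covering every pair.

Fold the examples into a partial DFA from state 0: repeatedly fix the first undefined (state, symbol) met by the shortest-then-alphabetical prefix, trying targets in increasing order and rejecting any under which an Accept and a Reject string meet in one state with the same remainder; add a state when all current targets are rejected. Accepting states are where Accept strings end.
a: 0a undefined. 0a->0: ok.
b: 0b undefined. 0b->0: no, c/abc meet in 0 with "c" left. Open state 1: 0b->1.
c: 0c undefined. 0c->0: ok.
ba: 1a undefined. 1a->0: ok.
bb: 1b undefined. 1b->0: no, c/bb meet in 0. 1b->1: ok.
abc: 1c undefined. 1c->0: no, c/abc meet in 0. 1c->1: ok.
All examples now run through 2 states with every (state, symbol) defined. Accept strings end in {0}, Reject strings end in {1}; accept={0}.

states=2 start=0 accept={0} delta: 0a->0 0b->1 0c->0 1a->0 1b->1 1c->1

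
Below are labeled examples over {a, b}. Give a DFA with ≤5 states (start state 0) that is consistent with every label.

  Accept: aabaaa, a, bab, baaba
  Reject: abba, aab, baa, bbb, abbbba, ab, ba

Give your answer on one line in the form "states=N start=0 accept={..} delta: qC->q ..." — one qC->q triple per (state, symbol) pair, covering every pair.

Fold the examples into a partial DFA from state 0: repeatedly fix the first undefined (state, symbol) met by the shortest-then-alphabetical prefix, trying targets in increasing order and rejecting any under which an Accept and a Reject string meet in one state with the same remainder; add a state when all current targets are rejected. Accepting states are where Accept strings end.
a: 0a undefined. 0a->0: ok.
b: 0b undefined. 0b->0: no, aabaaa/abba meet in 0. Open state 1: 0b->1.
ba: 1a undefined. 1a->0: no, aabaaa/baa meet in 0. 1a->1: no, aabaaa/aab meet in 1. Open state 2: 1a->2.
bb: 1b undefined. 1b->0: no, a/abba meet in 0. 1b->1: ok.
baa: 2a undefined. 2a->0: no, aabaaa/baa meet in 0. 2a->1: no, aabaaa/abba meet in 2. 2a->2: no, aabaaa/abba meet in 2. Open state 3: 2a->3.
bab: 2b undefined. 2b->0: ok.
baab: 3b undefined. 3b->0: ok.
aabaaa: 3a undefined. 3a->0: ok.
All examples now run through 4 states with every (state, symbol) defined. Accept strings end in {0}, Reject strings end in {1,2,3}; accept={0}.

states=4 start=0 accept={0} delta: 0a->0 0b->1 1a->2 1b->1 2a->3 2b->0 3a->0 3b->0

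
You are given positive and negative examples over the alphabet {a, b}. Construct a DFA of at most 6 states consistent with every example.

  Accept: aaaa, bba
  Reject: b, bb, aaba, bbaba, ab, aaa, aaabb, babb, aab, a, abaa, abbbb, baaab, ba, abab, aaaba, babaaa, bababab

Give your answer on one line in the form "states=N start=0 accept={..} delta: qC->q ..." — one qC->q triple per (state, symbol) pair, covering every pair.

Grow the machine one transition at a time. Run the examples from 0; the earliest place one falls off (shortest prefix, ties alphabetical) gets sent to the lowest-numbered state that keeps every Accept/Reject pair distinguishable — a pair clashes when both reach the same state with identical unread suffix — and to a fresh state only if none does.
a: 0a undefined. 0a->0: no, aaaa/aaa meet in 0. Open state 1: 0a->1.
b: 0b undefined. 0b->0: no, bba/a meet in 1. 0b->1: ok.
aa: 1a undefined. 1a->0: no, aaaa/aaba meet in 0. 1a->1: no, aaaa/b meet in 1. Open state 2: 1a->2.
ab: 1b undefined. 1b->0: no, bba/b meet in 1. 1b->1: no, bba/ba meet in 2. 1b->2: no, aaaa/abaa meet in 2 with "aa" left. Open state 3: 1b->3.
aaa: 2a undefined. 2a->0: no, aaaa/b meet in 1. 2a->1: no, aaaa/ba meet in 2. 2a->2: no, aaaa/aaa meet in 2. 2a->3: ok.
aab: 2b undefined. 2b->0: ok.
aba: 3a undefined. 3a->0: no, aaaa/aab meet in 0. 3a->1: no, aaaa/b meet in 1. 3a->2: no, aaaa/ba meet in 2. 3a->3: no, aaaa/bb meet in 3. Open state 4: 3a->4.
abb: 3b undefined. 3b->0: ok.
abaa: 4a undefined. 4a->0: ok.
abab: 4b undefined. 4b->0: ok.
All examples now run through 5 states with every (state, symbol) defined. Accept strings end in {4}, Reject strings end in {0,1,2,3}; accept={4}.

states=5 start=0 accept={4} delta: 0a->1 0b->1 1a->2 1b->3 2a->3 2b->0 3a->4 3b->0 4a->0 4b->0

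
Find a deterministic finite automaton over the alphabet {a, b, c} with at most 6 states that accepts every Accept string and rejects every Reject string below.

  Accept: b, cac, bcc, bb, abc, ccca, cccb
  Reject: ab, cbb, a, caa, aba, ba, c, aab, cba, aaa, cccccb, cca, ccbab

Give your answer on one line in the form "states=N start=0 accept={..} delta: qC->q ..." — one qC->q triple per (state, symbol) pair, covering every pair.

states=4 start=0 accept={0,2} delta: 0a->1 0b->0 0c->1 1a->1 1b->1 1c->2 2a->1 2b->0 2c->3 3a->0 3b->0 3c->0

Grow the machine one transition at a time. Run the examples from 0; the earliest place one falls off (shortest prefix, ties alphabetical) gets sent to the lowest-numbered state that keeps every Accept/Reject pair distinguishable — a pair clashes when both reach the same state with identical unread suffix — and to a fresh state only if none does.
a: 0a undefined. 0a->0: no, b/ab meet in 0 with "b" left. Open state 1: 0a->1.
b: 0b undefined. 0b->0: ok.
c: 0c undefined. 0c->0: no, b/cbb meet in 0. 0c->1: ok.
aa: 1a undefined. 1a->0: no, b/aab meet in 0. 1a->1: ok.
ab: 1b undefined. 1b->0: no, b/ab meet in 0. 1b->1: ok.
cc: 1c undefined. 1c->0: no, ccca/ab meet in 1. 1c->1: no, cac/ab meet in 1. Open state 2: 1c->2.
cca: 2a undefined. 2a->0: no, b/cca meet in 0. 2a->1: ok.
ccb: 2b undefined. 2b->0: ok.
ccc: 2c undefined. 2c->0: no, b/cccccb meet in 0. 2c->1: no, ccca/ab meet in 1. 2c->2: no, b/cccccb meet in 0. Open state 3: 2c->3.
ccca: 3a undefined. 3a->0: ok.
cccb: 3b undefined. 3b->0: ok.
cccc: 3c undefined. 3c->0: ok.
All examples now run through 4 states with every (state, symbol) defined. Accept strings end in {0,2}, Reject strings end in {1}; accept={0,2}.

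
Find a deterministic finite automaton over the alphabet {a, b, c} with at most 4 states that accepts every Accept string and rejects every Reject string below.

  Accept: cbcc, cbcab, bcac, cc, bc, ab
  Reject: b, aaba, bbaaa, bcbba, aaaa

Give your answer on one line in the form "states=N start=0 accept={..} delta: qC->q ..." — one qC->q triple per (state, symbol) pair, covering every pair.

states=3 start=0 accept={1} delta: 0a->1 0b->0 0c->1 1a->2 1b->1 1c->1 2a->2 2b->1 2c->1

Grow the machine one transition at a time. Run the examples from 0; the earliest place one falls off (shortest prefix, ties alphabetical) gets sent to the lowest-numbered state that keeps every Accept/Reject pair distinguishable — a pair clashes when both reach the same state with identical unread suffix — and to a fresh state only if none does.
a: 0a undefined. 0a->0: no, ab/b meet in 0 with "b" left. Open state 1: 0a->1.
b: 0b undefined. 0b->0: ok.
c: 0c undefined. 0c->0: no, cbcc/b meet in 0. 0c->1: ok.
aa: 1a undefined. 1a->0: no, bcac/aaba meet in 1. 1a->1: no, bc/bbaaa meet in 1. Open state 2: 1a->2.
ab: 1b undefined. 1b->0: no, bc/bcbba meet in 1. 1b->1: ok.
cc: 1c undefined. 1c->0: no, cc/b meet in 0. 1c->1: ok.
aaa: 2a undefined. 2a->0: no, cbcc/aaaa meet in 1. 2a->1: no, cbcc/bbaaa meet in 1. 2a->2: ok.
aab: 2b undefined. 2b->0: no, cbcc/aaba meet in 1. 2b->1: ok.
bcac: 2c undefined. 2c->0: no, bcac/b meet in 0. 2c->1: ok.
All examples now run through 3 states with every (state, symbol) defined. Accept strings end in {1}, Reject strings end in {0,2}; accept={1}.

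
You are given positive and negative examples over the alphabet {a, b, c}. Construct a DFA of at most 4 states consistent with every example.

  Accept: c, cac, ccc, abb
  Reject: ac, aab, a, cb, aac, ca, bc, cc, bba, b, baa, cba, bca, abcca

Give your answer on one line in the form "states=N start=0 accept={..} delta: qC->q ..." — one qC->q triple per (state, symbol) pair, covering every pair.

State merging on the prefix tree: take the shortest (then alphabetical) example prefix whose next move is undefined and point that move at state 0, else 1, else 2, ...; a target is out if some Accept/Reject pair would then sit in one state with the same input left (inseparable). If every existing state is out, open a new one.
a: 0a undefined. 0a->0: no, c/ac meet in 0 with "c" left. Open state 1: 0a->1.
b: 0b undefined. 0b->0: no, c/bc meet in 0 with "c" left. 0b->1: ok.
c: 0c undefined. 0c->0: no, c/cc meet in 0. 0c->1: no, c/a meet in 1. Open state 2: 0c->2.
aa: 1a undefined. 1a->0: no, c/aac meet in 2. 1a->1: ok.
ab: 1b undefined. 1b->0: no, abb/a meet in 1. 1b->1: no, abb/aab meet in 1. 1b->2: no, c/aab meet in 2. Open state 3: 1b->3.
ac: 1c undefined. 1c->0: ok.
ca: 2a undefined. 2a->0: ok.
cb: 2b undefined. 2b->0: ok.
cc: 2c undefined. 2c->0: ok.
abb: 3b undefined. 3b->0: no, abb/ac meet in 0. 3b->1: no, abb/a meet in 1. 3b->2: ok.
abc: 3c undefined. 3c->0: ok.
bba: 3a undefined. 3a->0: ok.
All examples now run through 4 states with every (state, symbol) defined. Accept strings end in {2}, Reject strings end in {0,1,3}; accept={2}.

states=4 start=0 accept={2} delta: 0a->1 0b->1 0c->2 1a->1 1b->3 1c->0 2a->0 2b->0 2c->0 3a->0 3b->2 3c->0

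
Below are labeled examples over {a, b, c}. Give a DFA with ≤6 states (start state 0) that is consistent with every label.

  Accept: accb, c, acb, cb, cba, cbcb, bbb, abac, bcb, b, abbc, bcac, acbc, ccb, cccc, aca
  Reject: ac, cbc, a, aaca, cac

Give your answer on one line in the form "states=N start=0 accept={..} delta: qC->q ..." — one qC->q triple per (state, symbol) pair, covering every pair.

Grow the machine one transition at a time. Run the examples from 0; the earliest place one falls off (shortest prefix, ties alphabetical) gets sent to the lowest-numbered state that keeps every Accept/Reject pair distinguishable — a pair clashes when both reach the same state with identical unread suffix — and to a fresh state only if none does.
a: 0a undefined. 0a->0: no, c/ac meet in 0 with "c" left. Open state 1: 0a->1.
b: 0b undefined. 0b->0: no, bcac/cac meet in 0 with "cac" left. 0b->1: no, b/a meet in 1. Open state 2: 0b->2.
c: 0c undefined. 0c->0: ok.
aa: 1a undefined. 1a->0: ok.
ab: 1b undefined. 1b->0: no, abac/ac meet in 1 with "c" left. 1b->1: no, abbc/ac meet in 1 with "c" left. 1b->2: ok.
ac: 1c undefined. 1c->0: no, c/ac meet in 0. 1c->1: no, acbc/cbc meet in 2 with "c" left. 1c->2: no, cb/ac meet in 2. Open state 3: 1c->3.
bb: 2b undefined. 2b->0: ok.
bc: 2c undefined. 2c->0: no, c/cbc meet in 0. 2c->1: ok.
aba: 2a undefined. 2a->0: ok.
aca: 3a undefined. 3a->0: ok.
acb: 3b undefined. 3b->0: ok.
acc: 3c undefined. 3c->0: ok.
All examples now run through 4 states with every (state, symbol) defined. Accept strings end in {0,2}, Reject strings end in {1,3}; accept={0,2}.

states=4 start=0 accept={0,2} delta: 0a->1 0b->2 0c->0 1a->0 1b->2 1c->3 2a->0 2b->0 2c->1 3a->0 3b->0 3c->0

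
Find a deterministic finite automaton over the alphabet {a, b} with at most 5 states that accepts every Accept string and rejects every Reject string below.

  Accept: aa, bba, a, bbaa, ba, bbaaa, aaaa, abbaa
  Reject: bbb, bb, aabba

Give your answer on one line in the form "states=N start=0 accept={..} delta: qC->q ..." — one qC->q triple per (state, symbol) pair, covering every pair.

Grow the machine one transition at a time. Run the examples from 0; the earliest place one falls off (shortest prefix, ties alphabetical) gets sent to the lowest-numbered state that keeps every Accept/Reject pair distinguishable — a pair clashes when both reach the same state with identical unread suffix — and to a fresh state only if none does.
a: 0a undefined. 0a->0: no, bba/aabba meet in 0 with "bba" left. Open state 1: 0a->1.
b: 0b undefined. 0b->0: ok.
aa: 1a undefined. 1a->0: no, aa/bbb meet in 0. 1a->1: ok.
ab: 1b undefined. 1b->0: no, aa/aabba meet in 1. 1b->1: no, aa/aabba meet in 1. Open state 2: 1b->2.
abb: 2b undefined. 2b->0: no, aa/aabba meet in 1. 2b->1: no, aa/aabba meet in 1. 2b->2: ok.
abba: 2a undefined. 2a->0: ok.
All examples now run through 3 states with every (state, symbol) defined. Accept strings end in {1}, Reject strings end in {0}; accept={1}.

states=3 start=0 accept={1} delta: 0a->1 0b->0 1a->1 1b->2 2a->0 2b->2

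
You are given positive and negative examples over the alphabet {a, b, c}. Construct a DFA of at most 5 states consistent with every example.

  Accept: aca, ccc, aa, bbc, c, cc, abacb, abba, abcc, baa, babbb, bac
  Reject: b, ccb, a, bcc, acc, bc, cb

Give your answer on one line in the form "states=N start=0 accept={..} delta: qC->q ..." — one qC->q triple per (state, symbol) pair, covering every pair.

states=3 start=0 accept={0,2} delta: 0a->1 0b->1 0c->0 1a->2 1b->0 1c->1 2a->0 2b->0 2c->0

State merging on the prefix tree: take the shortest (then alphabetical) example prefix whose next move is undefined and point that move at state 0, else 1, else 2, ...; a target is out if some Accept/Reject pair would then sit in one state with the same input left (inseparable). If every existing state is out, open a new one.
a: 0a undefined. 0a->0: no, aa/a meet in 0. Open state 1: 0a->1.
b: 0b undefined. 0b->0: no, bbc/bc meet in 0 with "c" left. 0b->1: ok.
c: 0c undefined. 0c->0: ok.
aa: 1a undefined. 1a->0: no, baa/b meet in 1. 1a->1: no, aa/b meet in 1. Open state 2: 1a->2.
ab: 1b undefined. 1b->0: ok.
ac: 1c undefined. 1c->0: no, aca/b meet in 1. 1c->1: ok.
baa: 2a undefined. 2a->0: ok.
bab: 2b undefined. 2b->0: ok.
bac: 2c undefined. 2c->0: ok.
All examples now run through 3 states with every (state, symbol) defined. Accept strings end in {0,2}, Reject strings end in {1}; accept={0,2}.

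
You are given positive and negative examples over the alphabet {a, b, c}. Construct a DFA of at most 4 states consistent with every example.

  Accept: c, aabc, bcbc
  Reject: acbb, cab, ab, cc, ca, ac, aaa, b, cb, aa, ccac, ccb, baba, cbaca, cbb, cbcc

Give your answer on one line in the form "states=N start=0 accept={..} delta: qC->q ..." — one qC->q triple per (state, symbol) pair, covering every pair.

Fold the examples into a partial DFA from state 0: repeatedly fix the first undefined (state, symbol) met by the shortest-then-alphabetical prefix, trying targets in increasing order and rejecting any under which an Accept and a Reject string meet in one state with the same remainder; add a state when all current targets are rejected. Accepting states are where Accept strings end.
a: 0a undefined. 0a->0: no, c/ac meet in 0 with "c" left. Open state 1: 0a->1.
b: 0b undefined. 0b->0: ok.
c: 0c undefined. 0c->0: no, c/cc meet in 0. 0c->1: ok.
aa: 1a undefined. 1a->0: no, c/aaa meet in 1. 1a->1: no, c/ca meet in 1. Open state 2: 1a->2.
ab: 1b undefined. 1b->0: no, c/baba meet in 1. 1b->1: no, c/ab meet in 1. 1b->2: ok.
ac: 1c undefined. 1c->0: ok.
aaa: 2a undefined. 2a->0: ok.
aab: 2b undefined. 2b->0: ok.
cbc: 2c undefined. 2c->0: no, c/cbcc meet in 1. 2c->1: ok.
All examples now run through 3 states with every (state, symbol) defined. Accept strings end in {1}, Reject strings end in {0,2}; accept={1}.

states=3 start=0 accept={1} delta: 0a->1 0b->0 0c->1 1a->2 1b->2 1c->0 2a->0 2b->0 2c->1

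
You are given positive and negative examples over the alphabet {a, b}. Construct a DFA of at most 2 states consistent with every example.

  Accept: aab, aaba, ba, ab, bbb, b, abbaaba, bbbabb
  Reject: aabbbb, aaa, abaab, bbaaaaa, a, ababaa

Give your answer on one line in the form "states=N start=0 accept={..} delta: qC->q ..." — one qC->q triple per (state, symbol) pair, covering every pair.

states=2 start=0 accept={1} delta: 0a->0 0b->1 1a->1 1b->0

Fold the examples into a partial DFA from state 0: repeatedly fix the first undefined (state, symbol) met by the shortest-then-alphabetical prefix, trying targets in increasing order and rejecting any under which an Accept and a Reject string meet in one state with the same remainder; add a state when all current targets are rejected. Accepting states are where Accept strings end.
a: 0a undefined. 0a->0: ok.
b: 0b undefined. 0b->0: no, aab/aabbbb meet in 0. Open state 1: 0b->1.
ba: 1a undefined. 1a->0: no, aab/abaab meet in 1. 1a->1: ok.
bb: 1b undefined. 1b->0: ok.
All examples now run through 2 states with every (state, symbol) defined. Accept strings end in {1}, Reject strings end in {0}; accept={1}.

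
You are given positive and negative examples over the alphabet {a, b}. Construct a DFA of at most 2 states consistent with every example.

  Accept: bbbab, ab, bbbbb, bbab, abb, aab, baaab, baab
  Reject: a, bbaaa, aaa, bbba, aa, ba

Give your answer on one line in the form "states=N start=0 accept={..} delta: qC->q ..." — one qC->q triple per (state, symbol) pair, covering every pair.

Fold the examples into a partial DFA from state 0: repeatedly fix the first undefined (state, symbol) met by the shortest-then-alphabetical prefix, trying targets in increasing order and rejecting any under which an Accept and a Reject string meet in one state with the same remainder; add a state when all current targets are rejected. Accepting states are where Accept strings end.
a: 0a undefined. 0a->0: ok.
b: 0b undefined. 0b->0: no, bbbab/a meet in 0. Open state 1: 0b->1.
ba: 1a undefined. 1a->0: ok.
bb: 1b undefined. 1b->0: no, abb/a meet in 0. 1b->1: ok.
All examples now run through 2 states with every (state, symbol) defined. Accept strings end in {1}, Reject strings end in {0}; accept={1}.

states=2 start=0 accept={1} delta: 0a->0 0b->1 1a->0 1b->1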